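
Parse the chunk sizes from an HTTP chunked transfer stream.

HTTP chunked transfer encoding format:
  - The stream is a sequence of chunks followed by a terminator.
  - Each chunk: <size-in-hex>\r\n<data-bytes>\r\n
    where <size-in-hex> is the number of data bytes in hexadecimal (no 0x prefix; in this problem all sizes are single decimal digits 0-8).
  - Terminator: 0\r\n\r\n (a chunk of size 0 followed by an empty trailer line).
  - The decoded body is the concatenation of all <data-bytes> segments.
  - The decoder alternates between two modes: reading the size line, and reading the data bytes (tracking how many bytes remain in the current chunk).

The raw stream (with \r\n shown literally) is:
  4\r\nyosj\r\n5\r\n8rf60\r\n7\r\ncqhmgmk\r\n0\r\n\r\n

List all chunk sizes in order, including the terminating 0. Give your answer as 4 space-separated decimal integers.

Answer: 4 5 7 0

Derivation:
Chunk 1: stream[0..1]='4' size=0x4=4, data at stream[3..7]='yosj' -> body[0..4], body so far='yosj'
Chunk 2: stream[9..10]='5' size=0x5=5, data at stream[12..17]='8rf60' -> body[4..9], body so far='yosj8rf60'
Chunk 3: stream[19..20]='7' size=0x7=7, data at stream[22..29]='cqhmgmk' -> body[9..16], body so far='yosj8rf60cqhmgmk'
Chunk 4: stream[31..32]='0' size=0 (terminator). Final body='yosj8rf60cqhmgmk' (16 bytes)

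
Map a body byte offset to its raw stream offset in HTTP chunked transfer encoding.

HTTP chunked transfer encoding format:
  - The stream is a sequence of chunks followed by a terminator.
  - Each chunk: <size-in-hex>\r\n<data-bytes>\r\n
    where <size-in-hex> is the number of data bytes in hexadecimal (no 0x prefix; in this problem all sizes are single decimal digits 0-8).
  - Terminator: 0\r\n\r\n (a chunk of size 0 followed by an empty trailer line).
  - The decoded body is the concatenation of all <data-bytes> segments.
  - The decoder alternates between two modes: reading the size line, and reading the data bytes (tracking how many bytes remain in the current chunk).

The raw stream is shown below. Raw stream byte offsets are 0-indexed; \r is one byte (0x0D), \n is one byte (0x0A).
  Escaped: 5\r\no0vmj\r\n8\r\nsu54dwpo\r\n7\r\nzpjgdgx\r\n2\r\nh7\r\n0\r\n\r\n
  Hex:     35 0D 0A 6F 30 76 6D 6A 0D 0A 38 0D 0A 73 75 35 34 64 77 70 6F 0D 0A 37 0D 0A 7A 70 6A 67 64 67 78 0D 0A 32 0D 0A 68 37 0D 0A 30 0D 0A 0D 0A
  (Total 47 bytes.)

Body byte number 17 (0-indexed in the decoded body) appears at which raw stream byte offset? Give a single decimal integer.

Answer: 30

Derivation:
Chunk 1: stream[0..1]='5' size=0x5=5, data at stream[3..8]='o0vmj' -> body[0..5], body so far='o0vmj'
Chunk 2: stream[10..11]='8' size=0x8=8, data at stream[13..21]='su54dwpo' -> body[5..13], body so far='o0vmjsu54dwpo'
Chunk 3: stream[23..24]='7' size=0x7=7, data at stream[26..33]='zpjgdgx' -> body[13..20], body so far='o0vmjsu54dwpozpjgdgx'
Chunk 4: stream[35..36]='2' size=0x2=2, data at stream[38..40]='h7' -> body[20..22], body so far='o0vmjsu54dwpozpjgdgxh7'
Chunk 5: stream[42..43]='0' size=0 (terminator). Final body='o0vmjsu54dwpozpjgdgxh7' (22 bytes)
Body byte 17 at stream offset 30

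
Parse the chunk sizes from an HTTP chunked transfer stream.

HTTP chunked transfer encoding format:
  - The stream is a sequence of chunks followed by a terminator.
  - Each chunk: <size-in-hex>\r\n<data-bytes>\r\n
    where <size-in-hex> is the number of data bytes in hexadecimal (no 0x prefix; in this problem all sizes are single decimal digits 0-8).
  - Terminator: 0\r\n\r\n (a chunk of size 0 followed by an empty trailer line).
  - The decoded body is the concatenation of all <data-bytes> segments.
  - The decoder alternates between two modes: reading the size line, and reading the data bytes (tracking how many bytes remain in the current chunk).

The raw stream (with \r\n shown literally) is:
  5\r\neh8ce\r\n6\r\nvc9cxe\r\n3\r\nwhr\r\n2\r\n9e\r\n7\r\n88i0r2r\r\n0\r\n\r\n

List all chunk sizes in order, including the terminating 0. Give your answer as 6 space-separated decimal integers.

Answer: 5 6 3 2 7 0

Derivation:
Chunk 1: stream[0..1]='5' size=0x5=5, data at stream[3..8]='eh8ce' -> body[0..5], body so far='eh8ce'
Chunk 2: stream[10..11]='6' size=0x6=6, data at stream[13..19]='vc9cxe' -> body[5..11], body so far='eh8cevc9cxe'
Chunk 3: stream[21..22]='3' size=0x3=3, data at stream[24..27]='whr' -> body[11..14], body so far='eh8cevc9cxewhr'
Chunk 4: stream[29..30]='2' size=0x2=2, data at stream[32..34]='9e' -> body[14..16], body so far='eh8cevc9cxewhr9e'
Chunk 5: stream[36..37]='7' size=0x7=7, data at stream[39..46]='88i0r2r' -> body[16..23], body so far='eh8cevc9cxewhr9e88i0r2r'
Chunk 6: stream[48..49]='0' size=0 (terminator). Final body='eh8cevc9cxewhr9e88i0r2r' (23 bytes)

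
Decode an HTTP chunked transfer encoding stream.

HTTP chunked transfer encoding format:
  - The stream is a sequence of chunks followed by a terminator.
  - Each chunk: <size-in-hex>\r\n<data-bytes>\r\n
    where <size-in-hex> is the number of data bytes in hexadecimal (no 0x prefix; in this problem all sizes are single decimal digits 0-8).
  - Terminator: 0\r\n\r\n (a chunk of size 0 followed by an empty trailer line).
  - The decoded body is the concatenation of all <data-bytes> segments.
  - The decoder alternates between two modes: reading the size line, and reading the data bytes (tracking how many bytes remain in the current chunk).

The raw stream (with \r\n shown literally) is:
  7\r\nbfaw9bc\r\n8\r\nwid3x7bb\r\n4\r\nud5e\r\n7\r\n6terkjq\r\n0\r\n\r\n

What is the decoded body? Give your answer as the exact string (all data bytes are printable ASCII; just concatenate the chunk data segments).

Chunk 1: stream[0..1]='7' size=0x7=7, data at stream[3..10]='bfaw9bc' -> body[0..7], body so far='bfaw9bc'
Chunk 2: stream[12..13]='8' size=0x8=8, data at stream[15..23]='wid3x7bb' -> body[7..15], body so far='bfaw9bcwid3x7bb'
Chunk 3: stream[25..26]='4' size=0x4=4, data at stream[28..32]='ud5e' -> body[15..19], body so far='bfaw9bcwid3x7bbud5e'
Chunk 4: stream[34..35]='7' size=0x7=7, data at stream[37..44]='6terkjq' -> body[19..26], body so far='bfaw9bcwid3x7bbud5e6terkjq'
Chunk 5: stream[46..47]='0' size=0 (terminator). Final body='bfaw9bcwid3x7bbud5e6terkjq' (26 bytes)

Answer: bfaw9bcwid3x7bbud5e6terkjq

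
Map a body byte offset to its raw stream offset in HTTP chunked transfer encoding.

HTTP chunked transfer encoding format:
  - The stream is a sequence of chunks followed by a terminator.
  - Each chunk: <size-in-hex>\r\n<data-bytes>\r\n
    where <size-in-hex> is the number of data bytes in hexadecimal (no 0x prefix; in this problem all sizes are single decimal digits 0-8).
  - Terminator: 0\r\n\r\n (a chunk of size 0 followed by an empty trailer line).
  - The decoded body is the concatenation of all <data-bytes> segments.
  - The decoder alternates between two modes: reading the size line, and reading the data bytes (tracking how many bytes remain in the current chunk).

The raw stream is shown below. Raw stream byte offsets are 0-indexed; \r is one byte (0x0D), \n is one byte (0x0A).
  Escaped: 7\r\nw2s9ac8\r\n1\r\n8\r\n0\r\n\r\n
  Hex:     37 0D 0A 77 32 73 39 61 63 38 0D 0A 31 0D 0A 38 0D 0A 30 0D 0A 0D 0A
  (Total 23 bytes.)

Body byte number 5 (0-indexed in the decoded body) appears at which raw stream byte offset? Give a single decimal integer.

Chunk 1: stream[0..1]='7' size=0x7=7, data at stream[3..10]='w2s9ac8' -> body[0..7], body so far='w2s9ac8'
Chunk 2: stream[12..13]='1' size=0x1=1, data at stream[15..16]='8' -> body[7..8], body so far='w2s9ac88'
Chunk 3: stream[18..19]='0' size=0 (terminator). Final body='w2s9ac88' (8 bytes)
Body byte 5 at stream offset 8

Answer: 8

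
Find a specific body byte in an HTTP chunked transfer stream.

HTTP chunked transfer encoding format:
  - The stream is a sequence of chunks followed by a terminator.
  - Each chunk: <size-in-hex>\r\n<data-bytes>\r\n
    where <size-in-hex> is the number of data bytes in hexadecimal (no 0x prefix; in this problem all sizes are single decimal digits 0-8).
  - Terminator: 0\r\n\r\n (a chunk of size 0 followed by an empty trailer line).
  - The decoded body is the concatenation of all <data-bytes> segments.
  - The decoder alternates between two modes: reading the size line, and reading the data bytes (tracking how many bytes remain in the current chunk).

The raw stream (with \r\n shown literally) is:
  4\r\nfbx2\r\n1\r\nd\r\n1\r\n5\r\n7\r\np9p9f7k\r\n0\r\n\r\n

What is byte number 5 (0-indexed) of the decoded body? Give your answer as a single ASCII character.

Chunk 1: stream[0..1]='4' size=0x4=4, data at stream[3..7]='fbx2' -> body[0..4], body so far='fbx2'
Chunk 2: stream[9..10]='1' size=0x1=1, data at stream[12..13]='d' -> body[4..5], body so far='fbx2d'
Chunk 3: stream[15..16]='1' size=0x1=1, data at stream[18..19]='5' -> body[5..6], body so far='fbx2d5'
Chunk 4: stream[21..22]='7' size=0x7=7, data at stream[24..31]='p9p9f7k' -> body[6..13], body so far='fbx2d5p9p9f7k'
Chunk 5: stream[33..34]='0' size=0 (terminator). Final body='fbx2d5p9p9f7k' (13 bytes)
Body byte 5 = '5'

Answer: 5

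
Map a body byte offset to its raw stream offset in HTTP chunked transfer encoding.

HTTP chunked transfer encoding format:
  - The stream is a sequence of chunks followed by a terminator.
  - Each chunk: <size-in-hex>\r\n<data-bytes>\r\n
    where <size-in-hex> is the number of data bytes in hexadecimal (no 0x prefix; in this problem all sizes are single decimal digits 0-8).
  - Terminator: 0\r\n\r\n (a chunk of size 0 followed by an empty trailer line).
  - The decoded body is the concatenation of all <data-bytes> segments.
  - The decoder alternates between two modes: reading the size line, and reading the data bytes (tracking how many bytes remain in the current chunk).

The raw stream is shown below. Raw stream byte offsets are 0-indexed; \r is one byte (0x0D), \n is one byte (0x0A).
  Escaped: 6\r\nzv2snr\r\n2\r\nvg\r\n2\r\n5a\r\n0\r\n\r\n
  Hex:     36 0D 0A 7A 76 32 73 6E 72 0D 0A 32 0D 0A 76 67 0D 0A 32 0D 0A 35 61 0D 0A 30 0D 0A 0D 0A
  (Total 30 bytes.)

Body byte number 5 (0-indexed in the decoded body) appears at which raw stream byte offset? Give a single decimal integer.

Chunk 1: stream[0..1]='6' size=0x6=6, data at stream[3..9]='zv2snr' -> body[0..6], body so far='zv2snr'
Chunk 2: stream[11..12]='2' size=0x2=2, data at stream[14..16]='vg' -> body[6..8], body so far='zv2snrvg'
Chunk 3: stream[18..19]='2' size=0x2=2, data at stream[21..23]='5a' -> body[8..10], body so far='zv2snrvg5a'
Chunk 4: stream[25..26]='0' size=0 (terminator). Final body='zv2snrvg5a' (10 bytes)
Body byte 5 at stream offset 8

Answer: 8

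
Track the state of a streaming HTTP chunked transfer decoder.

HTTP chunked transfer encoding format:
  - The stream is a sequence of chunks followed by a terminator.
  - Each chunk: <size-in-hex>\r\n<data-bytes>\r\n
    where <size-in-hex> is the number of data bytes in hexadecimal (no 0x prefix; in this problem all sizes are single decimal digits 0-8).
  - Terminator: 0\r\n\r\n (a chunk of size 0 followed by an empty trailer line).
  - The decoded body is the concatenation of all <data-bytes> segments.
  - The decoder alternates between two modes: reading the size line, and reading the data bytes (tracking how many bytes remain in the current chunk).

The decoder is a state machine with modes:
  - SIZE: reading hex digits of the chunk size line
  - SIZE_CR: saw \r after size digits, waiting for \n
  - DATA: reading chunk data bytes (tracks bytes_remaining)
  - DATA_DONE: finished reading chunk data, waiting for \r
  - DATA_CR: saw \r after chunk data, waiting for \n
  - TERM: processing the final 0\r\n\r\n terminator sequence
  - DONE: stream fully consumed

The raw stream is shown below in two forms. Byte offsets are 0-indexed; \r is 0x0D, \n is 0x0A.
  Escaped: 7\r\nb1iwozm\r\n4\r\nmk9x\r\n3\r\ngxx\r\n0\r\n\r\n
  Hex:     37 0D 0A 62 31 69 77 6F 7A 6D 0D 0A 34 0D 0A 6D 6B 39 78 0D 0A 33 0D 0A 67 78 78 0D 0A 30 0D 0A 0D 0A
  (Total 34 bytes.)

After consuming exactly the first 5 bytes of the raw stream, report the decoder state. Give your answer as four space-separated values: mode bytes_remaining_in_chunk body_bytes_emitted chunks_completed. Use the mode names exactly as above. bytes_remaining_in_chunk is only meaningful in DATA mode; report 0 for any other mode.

Byte 0 = '7': mode=SIZE remaining=0 emitted=0 chunks_done=0
Byte 1 = 0x0D: mode=SIZE_CR remaining=0 emitted=0 chunks_done=0
Byte 2 = 0x0A: mode=DATA remaining=7 emitted=0 chunks_done=0
Byte 3 = 'b': mode=DATA remaining=6 emitted=1 chunks_done=0
Byte 4 = '1': mode=DATA remaining=5 emitted=2 chunks_done=0

Answer: DATA 5 2 0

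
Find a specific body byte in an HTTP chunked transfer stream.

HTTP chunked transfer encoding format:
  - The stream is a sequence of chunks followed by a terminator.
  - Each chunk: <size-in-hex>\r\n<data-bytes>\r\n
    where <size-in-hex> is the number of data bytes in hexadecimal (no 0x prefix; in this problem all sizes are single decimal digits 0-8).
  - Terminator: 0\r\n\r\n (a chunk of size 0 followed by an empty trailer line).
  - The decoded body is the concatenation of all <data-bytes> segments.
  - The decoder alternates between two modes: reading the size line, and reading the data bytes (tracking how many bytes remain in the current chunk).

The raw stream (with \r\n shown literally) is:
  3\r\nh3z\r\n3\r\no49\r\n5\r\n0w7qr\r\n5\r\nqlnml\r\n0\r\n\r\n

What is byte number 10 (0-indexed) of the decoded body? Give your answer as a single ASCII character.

Chunk 1: stream[0..1]='3' size=0x3=3, data at stream[3..6]='h3z' -> body[0..3], body so far='h3z'
Chunk 2: stream[8..9]='3' size=0x3=3, data at stream[11..14]='o49' -> body[3..6], body so far='h3zo49'
Chunk 3: stream[16..17]='5' size=0x5=5, data at stream[19..24]='0w7qr' -> body[6..11], body so far='h3zo490w7qr'
Chunk 4: stream[26..27]='5' size=0x5=5, data at stream[29..34]='qlnml' -> body[11..16], body so far='h3zo490w7qrqlnml'
Chunk 5: stream[36..37]='0' size=0 (terminator). Final body='h3zo490w7qrqlnml' (16 bytes)
Body byte 10 = 'r'

Answer: r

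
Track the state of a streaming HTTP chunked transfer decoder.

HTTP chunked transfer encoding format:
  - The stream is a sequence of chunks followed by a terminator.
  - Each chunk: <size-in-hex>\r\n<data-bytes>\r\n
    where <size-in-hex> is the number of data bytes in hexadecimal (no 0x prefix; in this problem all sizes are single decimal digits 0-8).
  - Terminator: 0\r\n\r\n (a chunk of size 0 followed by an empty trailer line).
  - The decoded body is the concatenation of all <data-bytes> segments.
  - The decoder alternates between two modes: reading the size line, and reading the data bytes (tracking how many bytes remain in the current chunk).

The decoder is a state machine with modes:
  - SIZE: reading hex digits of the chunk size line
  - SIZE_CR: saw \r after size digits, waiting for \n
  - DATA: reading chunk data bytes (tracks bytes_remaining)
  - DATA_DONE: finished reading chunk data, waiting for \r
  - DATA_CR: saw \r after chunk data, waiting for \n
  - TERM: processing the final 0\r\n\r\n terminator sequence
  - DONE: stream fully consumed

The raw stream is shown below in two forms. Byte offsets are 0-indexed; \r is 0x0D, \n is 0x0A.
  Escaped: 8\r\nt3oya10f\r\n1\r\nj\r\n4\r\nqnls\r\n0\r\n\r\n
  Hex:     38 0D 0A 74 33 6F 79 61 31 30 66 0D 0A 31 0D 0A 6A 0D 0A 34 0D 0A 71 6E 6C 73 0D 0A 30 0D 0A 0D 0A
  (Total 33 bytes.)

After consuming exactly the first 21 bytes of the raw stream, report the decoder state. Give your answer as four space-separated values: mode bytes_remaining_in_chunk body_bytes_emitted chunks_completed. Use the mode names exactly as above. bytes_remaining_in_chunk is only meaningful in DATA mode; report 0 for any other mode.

Answer: SIZE_CR 0 9 2

Derivation:
Byte 0 = '8': mode=SIZE remaining=0 emitted=0 chunks_done=0
Byte 1 = 0x0D: mode=SIZE_CR remaining=0 emitted=0 chunks_done=0
Byte 2 = 0x0A: mode=DATA remaining=8 emitted=0 chunks_done=0
Byte 3 = 't': mode=DATA remaining=7 emitted=1 chunks_done=0
Byte 4 = '3': mode=DATA remaining=6 emitted=2 chunks_done=0
Byte 5 = 'o': mode=DATA remaining=5 emitted=3 chunks_done=0
Byte 6 = 'y': mode=DATA remaining=4 emitted=4 chunks_done=0
Byte 7 = 'a': mode=DATA remaining=3 emitted=5 chunks_done=0
Byte 8 = '1': mode=DATA remaining=2 emitted=6 chunks_done=0
Byte 9 = '0': mode=DATA remaining=1 emitted=7 chunks_done=0
Byte 10 = 'f': mode=DATA_DONE remaining=0 emitted=8 chunks_done=0
Byte 11 = 0x0D: mode=DATA_CR remaining=0 emitted=8 chunks_done=0
Byte 12 = 0x0A: mode=SIZE remaining=0 emitted=8 chunks_done=1
Byte 13 = '1': mode=SIZE remaining=0 emitted=8 chunks_done=1
Byte 14 = 0x0D: mode=SIZE_CR remaining=0 emitted=8 chunks_done=1
Byte 15 = 0x0A: mode=DATA remaining=1 emitted=8 chunks_done=1
Byte 16 = 'j': mode=DATA_DONE remaining=0 emitted=9 chunks_done=1
Byte 17 = 0x0D: mode=DATA_CR remaining=0 emitted=9 chunks_done=1
Byte 18 = 0x0A: mode=SIZE remaining=0 emitted=9 chunks_done=2
Byte 19 = '4': mode=SIZE remaining=0 emitted=9 chunks_done=2
Byte 20 = 0x0D: mode=SIZE_CR remaining=0 emitted=9 chunks_done=2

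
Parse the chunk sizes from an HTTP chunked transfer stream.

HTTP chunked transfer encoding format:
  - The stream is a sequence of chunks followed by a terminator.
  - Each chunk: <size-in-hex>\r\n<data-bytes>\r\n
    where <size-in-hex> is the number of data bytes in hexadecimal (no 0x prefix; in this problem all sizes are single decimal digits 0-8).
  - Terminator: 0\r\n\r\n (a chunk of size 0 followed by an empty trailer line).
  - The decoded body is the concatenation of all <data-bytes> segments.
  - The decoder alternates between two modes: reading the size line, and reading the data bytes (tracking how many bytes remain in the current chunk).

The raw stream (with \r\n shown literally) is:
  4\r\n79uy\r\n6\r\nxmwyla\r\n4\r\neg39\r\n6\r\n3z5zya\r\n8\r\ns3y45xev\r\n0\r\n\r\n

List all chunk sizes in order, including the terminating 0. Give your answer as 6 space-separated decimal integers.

Answer: 4 6 4 6 8 0

Derivation:
Chunk 1: stream[0..1]='4' size=0x4=4, data at stream[3..7]='79uy' -> body[0..4], body so far='79uy'
Chunk 2: stream[9..10]='6' size=0x6=6, data at stream[12..18]='xmwyla' -> body[4..10], body so far='79uyxmwyla'
Chunk 3: stream[20..21]='4' size=0x4=4, data at stream[23..27]='eg39' -> body[10..14], body so far='79uyxmwylaeg39'
Chunk 4: stream[29..30]='6' size=0x6=6, data at stream[32..38]='3z5zya' -> body[14..20], body so far='79uyxmwylaeg393z5zya'
Chunk 5: stream[40..41]='8' size=0x8=8, data at stream[43..51]='s3y45xev' -> body[20..28], body so far='79uyxmwylaeg393z5zyas3y45xev'
Chunk 6: stream[53..54]='0' size=0 (terminator). Final body='79uyxmwylaeg393z5zyas3y45xev' (28 bytes)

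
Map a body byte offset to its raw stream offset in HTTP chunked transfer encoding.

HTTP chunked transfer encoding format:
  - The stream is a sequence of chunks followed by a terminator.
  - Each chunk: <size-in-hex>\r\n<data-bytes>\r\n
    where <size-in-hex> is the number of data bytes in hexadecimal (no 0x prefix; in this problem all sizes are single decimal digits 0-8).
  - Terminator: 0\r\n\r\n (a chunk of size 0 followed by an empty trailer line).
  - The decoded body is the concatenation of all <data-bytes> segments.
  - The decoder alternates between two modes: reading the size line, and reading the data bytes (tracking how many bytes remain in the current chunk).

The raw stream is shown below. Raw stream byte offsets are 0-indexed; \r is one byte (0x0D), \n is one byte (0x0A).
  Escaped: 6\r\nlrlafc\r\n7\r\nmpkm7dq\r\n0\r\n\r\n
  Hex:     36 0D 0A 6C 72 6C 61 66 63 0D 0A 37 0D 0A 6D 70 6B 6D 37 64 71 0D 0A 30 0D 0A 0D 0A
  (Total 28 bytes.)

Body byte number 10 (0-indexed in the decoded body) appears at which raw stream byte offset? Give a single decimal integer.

Chunk 1: stream[0..1]='6' size=0x6=6, data at stream[3..9]='lrlafc' -> body[0..6], body so far='lrlafc'
Chunk 2: stream[11..12]='7' size=0x7=7, data at stream[14..21]='mpkm7dq' -> body[6..13], body so far='lrlafcmpkm7dq'
Chunk 3: stream[23..24]='0' size=0 (terminator). Final body='lrlafcmpkm7dq' (13 bytes)
Body byte 10 at stream offset 18

Answer: 18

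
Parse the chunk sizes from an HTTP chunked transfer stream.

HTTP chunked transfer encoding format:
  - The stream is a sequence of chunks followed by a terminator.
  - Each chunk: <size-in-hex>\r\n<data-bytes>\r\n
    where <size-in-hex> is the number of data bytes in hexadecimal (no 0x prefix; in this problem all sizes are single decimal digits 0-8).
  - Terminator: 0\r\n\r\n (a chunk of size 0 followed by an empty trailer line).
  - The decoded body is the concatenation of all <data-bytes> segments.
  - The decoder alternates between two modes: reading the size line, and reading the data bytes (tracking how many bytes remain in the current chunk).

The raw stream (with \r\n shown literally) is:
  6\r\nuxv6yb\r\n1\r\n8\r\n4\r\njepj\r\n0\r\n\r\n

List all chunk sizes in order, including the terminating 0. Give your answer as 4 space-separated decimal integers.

Chunk 1: stream[0..1]='6' size=0x6=6, data at stream[3..9]='uxv6yb' -> body[0..6], body so far='uxv6yb'
Chunk 2: stream[11..12]='1' size=0x1=1, data at stream[14..15]='8' -> body[6..7], body so far='uxv6yb8'
Chunk 3: stream[17..18]='4' size=0x4=4, data at stream[20..24]='jepj' -> body[7..11], body so far='uxv6yb8jepj'
Chunk 4: stream[26..27]='0' size=0 (terminator). Final body='uxv6yb8jepj' (11 bytes)

Answer: 6 1 4 0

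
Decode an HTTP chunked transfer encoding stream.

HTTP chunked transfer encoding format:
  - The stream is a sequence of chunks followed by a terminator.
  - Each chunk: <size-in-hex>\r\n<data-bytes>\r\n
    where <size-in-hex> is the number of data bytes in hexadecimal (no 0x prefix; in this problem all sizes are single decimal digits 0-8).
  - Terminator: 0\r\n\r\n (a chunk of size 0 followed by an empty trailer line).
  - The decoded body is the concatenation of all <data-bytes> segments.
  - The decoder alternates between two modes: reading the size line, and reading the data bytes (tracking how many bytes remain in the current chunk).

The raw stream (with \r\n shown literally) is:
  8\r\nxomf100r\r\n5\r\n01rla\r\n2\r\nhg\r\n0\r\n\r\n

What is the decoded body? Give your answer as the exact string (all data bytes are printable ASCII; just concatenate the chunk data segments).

Answer: xomf100r01rlahg

Derivation:
Chunk 1: stream[0..1]='8' size=0x8=8, data at stream[3..11]='xomf100r' -> body[0..8], body so far='xomf100r'
Chunk 2: stream[13..14]='5' size=0x5=5, data at stream[16..21]='01rla' -> body[8..13], body so far='xomf100r01rla'
Chunk 3: stream[23..24]='2' size=0x2=2, data at stream[26..28]='hg' -> body[13..15], body so far='xomf100r01rlahg'
Chunk 4: stream[30..31]='0' size=0 (terminator). Final body='xomf100r01rlahg' (15 bytes)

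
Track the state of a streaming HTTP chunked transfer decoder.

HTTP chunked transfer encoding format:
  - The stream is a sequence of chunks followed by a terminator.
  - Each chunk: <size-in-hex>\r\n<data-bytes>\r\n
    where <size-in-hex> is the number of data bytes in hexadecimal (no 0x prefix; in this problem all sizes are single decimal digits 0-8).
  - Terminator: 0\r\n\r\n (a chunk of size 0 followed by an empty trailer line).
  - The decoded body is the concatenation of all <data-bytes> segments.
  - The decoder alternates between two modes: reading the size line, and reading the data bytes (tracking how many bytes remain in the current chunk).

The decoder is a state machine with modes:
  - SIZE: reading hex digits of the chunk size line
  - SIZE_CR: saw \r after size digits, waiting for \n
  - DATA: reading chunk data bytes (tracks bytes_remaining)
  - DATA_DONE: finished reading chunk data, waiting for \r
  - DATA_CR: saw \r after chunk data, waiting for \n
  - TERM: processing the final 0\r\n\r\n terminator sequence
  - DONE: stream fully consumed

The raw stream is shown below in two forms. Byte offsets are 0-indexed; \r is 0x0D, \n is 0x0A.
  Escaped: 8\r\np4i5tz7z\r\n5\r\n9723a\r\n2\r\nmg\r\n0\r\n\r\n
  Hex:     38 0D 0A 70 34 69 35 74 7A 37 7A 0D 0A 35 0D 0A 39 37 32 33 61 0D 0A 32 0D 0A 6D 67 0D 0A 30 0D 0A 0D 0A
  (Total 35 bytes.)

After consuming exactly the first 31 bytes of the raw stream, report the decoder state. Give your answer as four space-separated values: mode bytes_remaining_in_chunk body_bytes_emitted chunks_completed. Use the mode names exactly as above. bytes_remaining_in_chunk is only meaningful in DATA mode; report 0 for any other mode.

Answer: SIZE 0 15 3

Derivation:
Byte 0 = '8': mode=SIZE remaining=0 emitted=0 chunks_done=0
Byte 1 = 0x0D: mode=SIZE_CR remaining=0 emitted=0 chunks_done=0
Byte 2 = 0x0A: mode=DATA remaining=8 emitted=0 chunks_done=0
Byte 3 = 'p': mode=DATA remaining=7 emitted=1 chunks_done=0
Byte 4 = '4': mode=DATA remaining=6 emitted=2 chunks_done=0
Byte 5 = 'i': mode=DATA remaining=5 emitted=3 chunks_done=0
Byte 6 = '5': mode=DATA remaining=4 emitted=4 chunks_done=0
Byte 7 = 't': mode=DATA remaining=3 emitted=5 chunks_done=0
Byte 8 = 'z': mode=DATA remaining=2 emitted=6 chunks_done=0
Byte 9 = '7': mode=DATA remaining=1 emitted=7 chunks_done=0
Byte 10 = 'z': mode=DATA_DONE remaining=0 emitted=8 chunks_done=0
Byte 11 = 0x0D: mode=DATA_CR remaining=0 emitted=8 chunks_done=0
Byte 12 = 0x0A: mode=SIZE remaining=0 emitted=8 chunks_done=1
Byte 13 = '5': mode=SIZE remaining=0 emitted=8 chunks_done=1
Byte 14 = 0x0D: mode=SIZE_CR remaining=0 emitted=8 chunks_done=1
Byte 15 = 0x0A: mode=DATA remaining=5 emitted=8 chunks_done=1
Byte 16 = '9': mode=DATA remaining=4 emitted=9 chunks_done=1
Byte 17 = '7': mode=DATA remaining=3 emitted=10 chunks_done=1
Byte 18 = '2': mode=DATA remaining=2 emitted=11 chunks_done=1
Byte 19 = '3': mode=DATA remaining=1 emitted=12 chunks_done=1
Byte 20 = 'a': mode=DATA_DONE remaining=0 emitted=13 chunks_done=1
Byte 21 = 0x0D: mode=DATA_CR remaining=0 emitted=13 chunks_done=1
Byte 22 = 0x0A: mode=SIZE remaining=0 emitted=13 chunks_done=2
Byte 23 = '2': mode=SIZE remaining=0 emitted=13 chunks_done=2
Byte 24 = 0x0D: mode=SIZE_CR remaining=0 emitted=13 chunks_done=2
Byte 25 = 0x0A: mode=DATA remaining=2 emitted=13 chunks_done=2
Byte 26 = 'm': mode=DATA remaining=1 emitted=14 chunks_done=2
Byte 27 = 'g': mode=DATA_DONE remaining=0 emitted=15 chunks_done=2
Byte 28 = 0x0D: mode=DATA_CR remaining=0 emitted=15 chunks_done=2
Byte 29 = 0x0A: mode=SIZE remaining=0 emitted=15 chunks_done=3
Byte 30 = '0': mode=SIZE remaining=0 emitted=15 chunks_done=3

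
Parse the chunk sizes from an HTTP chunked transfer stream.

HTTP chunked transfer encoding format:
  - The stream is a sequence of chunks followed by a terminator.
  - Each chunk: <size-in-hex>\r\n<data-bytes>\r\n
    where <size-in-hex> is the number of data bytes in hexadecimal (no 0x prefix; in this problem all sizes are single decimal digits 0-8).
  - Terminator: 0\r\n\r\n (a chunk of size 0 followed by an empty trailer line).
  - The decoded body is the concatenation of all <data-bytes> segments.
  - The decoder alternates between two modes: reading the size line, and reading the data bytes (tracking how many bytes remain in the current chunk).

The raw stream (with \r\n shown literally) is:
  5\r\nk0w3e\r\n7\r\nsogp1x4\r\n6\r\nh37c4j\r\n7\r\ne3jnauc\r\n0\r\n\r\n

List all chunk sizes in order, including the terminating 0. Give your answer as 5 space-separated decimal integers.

Answer: 5 7 6 7 0

Derivation:
Chunk 1: stream[0..1]='5' size=0x5=5, data at stream[3..8]='k0w3e' -> body[0..5], body so far='k0w3e'
Chunk 2: stream[10..11]='7' size=0x7=7, data at stream[13..20]='sogp1x4' -> body[5..12], body so far='k0w3esogp1x4'
Chunk 3: stream[22..23]='6' size=0x6=6, data at stream[25..31]='h37c4j' -> body[12..18], body so far='k0w3esogp1x4h37c4j'
Chunk 4: stream[33..34]='7' size=0x7=7, data at stream[36..43]='e3jnauc' -> body[18..25], body so far='k0w3esogp1x4h37c4je3jnauc'
Chunk 5: stream[45..46]='0' size=0 (terminator). Final body='k0w3esogp1x4h37c4je3jnauc' (25 bytes)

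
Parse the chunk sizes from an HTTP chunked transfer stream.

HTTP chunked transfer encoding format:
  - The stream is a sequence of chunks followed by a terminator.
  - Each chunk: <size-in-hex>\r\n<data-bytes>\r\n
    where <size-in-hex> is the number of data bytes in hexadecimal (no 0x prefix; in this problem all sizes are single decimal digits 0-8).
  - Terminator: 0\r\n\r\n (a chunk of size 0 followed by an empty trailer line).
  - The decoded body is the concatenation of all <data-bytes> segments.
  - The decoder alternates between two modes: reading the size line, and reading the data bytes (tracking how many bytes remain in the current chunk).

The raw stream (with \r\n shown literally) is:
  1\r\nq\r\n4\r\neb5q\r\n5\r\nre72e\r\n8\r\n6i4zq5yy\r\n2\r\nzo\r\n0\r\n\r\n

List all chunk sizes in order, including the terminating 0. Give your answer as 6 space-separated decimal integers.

Answer: 1 4 5 8 2 0

Derivation:
Chunk 1: stream[0..1]='1' size=0x1=1, data at stream[3..4]='q' -> body[0..1], body so far='q'
Chunk 2: stream[6..7]='4' size=0x4=4, data at stream[9..13]='eb5q' -> body[1..5], body so far='qeb5q'
Chunk 3: stream[15..16]='5' size=0x5=5, data at stream[18..23]='re72e' -> body[5..10], body so far='qeb5qre72e'
Chunk 4: stream[25..26]='8' size=0x8=8, data at stream[28..36]='6i4zq5yy' -> body[10..18], body so far='qeb5qre72e6i4zq5yy'
Chunk 5: stream[38..39]='2' size=0x2=2, data at stream[41..43]='zo' -> body[18..20], body so far='qeb5qre72e6i4zq5yyzo'
Chunk 6: stream[45..46]='0' size=0 (terminator). Final body='qeb5qre72e6i4zq5yyzo' (20 bytes)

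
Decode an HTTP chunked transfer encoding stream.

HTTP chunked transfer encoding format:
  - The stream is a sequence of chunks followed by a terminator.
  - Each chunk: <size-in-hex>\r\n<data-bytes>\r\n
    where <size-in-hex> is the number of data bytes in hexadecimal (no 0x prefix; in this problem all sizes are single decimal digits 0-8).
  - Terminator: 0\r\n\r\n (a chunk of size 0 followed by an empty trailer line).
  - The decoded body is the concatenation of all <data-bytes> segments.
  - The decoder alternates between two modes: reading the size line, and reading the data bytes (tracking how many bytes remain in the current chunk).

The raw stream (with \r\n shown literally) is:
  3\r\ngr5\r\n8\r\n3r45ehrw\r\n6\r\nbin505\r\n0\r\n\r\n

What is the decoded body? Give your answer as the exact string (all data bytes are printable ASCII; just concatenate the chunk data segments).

Chunk 1: stream[0..1]='3' size=0x3=3, data at stream[3..6]='gr5' -> body[0..3], body so far='gr5'
Chunk 2: stream[8..9]='8' size=0x8=8, data at stream[11..19]='3r45ehrw' -> body[3..11], body so far='gr53r45ehrw'
Chunk 3: stream[21..22]='6' size=0x6=6, data at stream[24..30]='bin505' -> body[11..17], body so far='gr53r45ehrwbin505'
Chunk 4: stream[32..33]='0' size=0 (terminator). Final body='gr53r45ehrwbin505' (17 bytes)

Answer: gr53r45ehrwbin505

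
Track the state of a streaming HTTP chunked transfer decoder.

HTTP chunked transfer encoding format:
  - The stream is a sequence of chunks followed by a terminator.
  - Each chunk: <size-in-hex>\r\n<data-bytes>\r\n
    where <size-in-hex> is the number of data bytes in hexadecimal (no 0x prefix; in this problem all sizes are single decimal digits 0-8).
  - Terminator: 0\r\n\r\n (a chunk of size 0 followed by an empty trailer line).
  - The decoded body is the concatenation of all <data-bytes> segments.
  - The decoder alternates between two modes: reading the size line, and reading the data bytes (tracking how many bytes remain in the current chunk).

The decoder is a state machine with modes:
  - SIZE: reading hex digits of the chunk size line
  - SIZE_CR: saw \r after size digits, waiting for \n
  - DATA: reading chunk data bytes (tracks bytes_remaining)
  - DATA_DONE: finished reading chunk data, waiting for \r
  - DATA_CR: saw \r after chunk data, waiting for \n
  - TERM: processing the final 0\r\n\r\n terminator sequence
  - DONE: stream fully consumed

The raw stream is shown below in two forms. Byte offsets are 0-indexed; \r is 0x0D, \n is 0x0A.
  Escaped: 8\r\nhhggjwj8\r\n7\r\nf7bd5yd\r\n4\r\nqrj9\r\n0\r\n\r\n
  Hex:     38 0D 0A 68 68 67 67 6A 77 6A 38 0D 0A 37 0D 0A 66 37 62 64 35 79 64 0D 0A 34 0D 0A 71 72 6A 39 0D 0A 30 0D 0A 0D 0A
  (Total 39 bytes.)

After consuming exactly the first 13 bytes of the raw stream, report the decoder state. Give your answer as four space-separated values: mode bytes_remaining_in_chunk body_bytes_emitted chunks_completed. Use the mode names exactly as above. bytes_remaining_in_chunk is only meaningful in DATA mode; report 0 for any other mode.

Byte 0 = '8': mode=SIZE remaining=0 emitted=0 chunks_done=0
Byte 1 = 0x0D: mode=SIZE_CR remaining=0 emitted=0 chunks_done=0
Byte 2 = 0x0A: mode=DATA remaining=8 emitted=0 chunks_done=0
Byte 3 = 'h': mode=DATA remaining=7 emitted=1 chunks_done=0
Byte 4 = 'h': mode=DATA remaining=6 emitted=2 chunks_done=0
Byte 5 = 'g': mode=DATA remaining=5 emitted=3 chunks_done=0
Byte 6 = 'g': mode=DATA remaining=4 emitted=4 chunks_done=0
Byte 7 = 'j': mode=DATA remaining=3 emitted=5 chunks_done=0
Byte 8 = 'w': mode=DATA remaining=2 emitted=6 chunks_done=0
Byte 9 = 'j': mode=DATA remaining=1 emitted=7 chunks_done=0
Byte 10 = '8': mode=DATA_DONE remaining=0 emitted=8 chunks_done=0
Byte 11 = 0x0D: mode=DATA_CR remaining=0 emitted=8 chunks_done=0
Byte 12 = 0x0A: mode=SIZE remaining=0 emitted=8 chunks_done=1

Answer: SIZE 0 8 1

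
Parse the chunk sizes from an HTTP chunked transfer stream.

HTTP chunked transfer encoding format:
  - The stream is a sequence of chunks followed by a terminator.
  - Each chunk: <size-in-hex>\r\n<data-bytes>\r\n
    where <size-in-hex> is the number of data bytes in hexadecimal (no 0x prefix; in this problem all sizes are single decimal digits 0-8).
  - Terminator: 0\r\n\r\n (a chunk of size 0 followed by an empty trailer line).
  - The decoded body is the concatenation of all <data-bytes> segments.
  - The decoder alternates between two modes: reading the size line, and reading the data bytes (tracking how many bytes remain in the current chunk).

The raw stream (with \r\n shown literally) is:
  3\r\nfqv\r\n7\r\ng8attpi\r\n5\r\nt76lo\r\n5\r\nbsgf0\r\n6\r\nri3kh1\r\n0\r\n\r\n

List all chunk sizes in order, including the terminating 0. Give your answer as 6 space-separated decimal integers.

Answer: 3 7 5 5 6 0

Derivation:
Chunk 1: stream[0..1]='3' size=0x3=3, data at stream[3..6]='fqv' -> body[0..3], body so far='fqv'
Chunk 2: stream[8..9]='7' size=0x7=7, data at stream[11..18]='g8attpi' -> body[3..10], body so far='fqvg8attpi'
Chunk 3: stream[20..21]='5' size=0x5=5, data at stream[23..28]='t76lo' -> body[10..15], body so far='fqvg8attpit76lo'
Chunk 4: stream[30..31]='5' size=0x5=5, data at stream[33..38]='bsgf0' -> body[15..20], body so far='fqvg8attpit76lobsgf0'
Chunk 5: stream[40..41]='6' size=0x6=6, data at stream[43..49]='ri3kh1' -> body[20..26], body so far='fqvg8attpit76lobsgf0ri3kh1'
Chunk 6: stream[51..52]='0' size=0 (terminator). Final body='fqvg8attpit76lobsgf0ri3kh1' (26 bytes)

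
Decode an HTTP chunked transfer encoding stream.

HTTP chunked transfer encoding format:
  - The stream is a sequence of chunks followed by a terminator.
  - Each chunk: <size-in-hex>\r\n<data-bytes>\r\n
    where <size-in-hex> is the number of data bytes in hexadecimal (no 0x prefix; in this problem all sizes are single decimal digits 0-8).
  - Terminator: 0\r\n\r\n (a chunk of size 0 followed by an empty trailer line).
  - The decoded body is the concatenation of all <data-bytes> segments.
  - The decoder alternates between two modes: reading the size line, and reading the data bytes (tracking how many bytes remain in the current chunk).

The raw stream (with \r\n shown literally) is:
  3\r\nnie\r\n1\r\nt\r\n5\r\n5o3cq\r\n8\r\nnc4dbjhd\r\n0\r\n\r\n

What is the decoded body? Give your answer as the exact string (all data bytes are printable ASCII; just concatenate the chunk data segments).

Chunk 1: stream[0..1]='3' size=0x3=3, data at stream[3..6]='nie' -> body[0..3], body so far='nie'
Chunk 2: stream[8..9]='1' size=0x1=1, data at stream[11..12]='t' -> body[3..4], body so far='niet'
Chunk 3: stream[14..15]='5' size=0x5=5, data at stream[17..22]='5o3cq' -> body[4..9], body so far='niet5o3cq'
Chunk 4: stream[24..25]='8' size=0x8=8, data at stream[27..35]='nc4dbjhd' -> body[9..17], body so far='niet5o3cqnc4dbjhd'
Chunk 5: stream[37..38]='0' size=0 (terminator). Final body='niet5o3cqnc4dbjhd' (17 bytes)

Answer: niet5o3cqnc4dbjhd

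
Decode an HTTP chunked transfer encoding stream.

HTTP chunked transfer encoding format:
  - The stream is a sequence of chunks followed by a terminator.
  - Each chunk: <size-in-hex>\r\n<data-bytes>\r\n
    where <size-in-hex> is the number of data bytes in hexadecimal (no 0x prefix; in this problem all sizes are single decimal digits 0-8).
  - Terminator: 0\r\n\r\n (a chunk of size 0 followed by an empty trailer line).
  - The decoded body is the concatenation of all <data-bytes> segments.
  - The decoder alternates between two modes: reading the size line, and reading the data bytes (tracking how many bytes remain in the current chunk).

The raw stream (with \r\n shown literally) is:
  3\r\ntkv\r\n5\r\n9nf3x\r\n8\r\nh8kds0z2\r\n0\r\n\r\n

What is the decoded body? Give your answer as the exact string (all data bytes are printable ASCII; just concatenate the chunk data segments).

Chunk 1: stream[0..1]='3' size=0x3=3, data at stream[3..6]='tkv' -> body[0..3], body so far='tkv'
Chunk 2: stream[8..9]='5' size=0x5=5, data at stream[11..16]='9nf3x' -> body[3..8], body so far='tkv9nf3x'
Chunk 3: stream[18..19]='8' size=0x8=8, data at stream[21..29]='h8kds0z2' -> body[8..16], body so far='tkv9nf3xh8kds0z2'
Chunk 4: stream[31..32]='0' size=0 (terminator). Final body='tkv9nf3xh8kds0z2' (16 bytes)

Answer: tkv9nf3xh8kds0z2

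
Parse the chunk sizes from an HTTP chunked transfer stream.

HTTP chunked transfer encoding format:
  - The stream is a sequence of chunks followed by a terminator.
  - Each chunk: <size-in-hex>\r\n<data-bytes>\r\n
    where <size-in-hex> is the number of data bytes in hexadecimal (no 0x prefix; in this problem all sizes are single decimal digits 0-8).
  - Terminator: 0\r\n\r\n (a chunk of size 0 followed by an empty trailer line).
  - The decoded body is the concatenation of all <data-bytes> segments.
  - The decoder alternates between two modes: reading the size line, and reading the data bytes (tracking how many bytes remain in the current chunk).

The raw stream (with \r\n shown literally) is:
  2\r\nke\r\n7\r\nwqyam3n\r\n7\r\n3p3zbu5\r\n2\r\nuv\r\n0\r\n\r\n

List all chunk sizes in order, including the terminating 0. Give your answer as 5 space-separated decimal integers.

Chunk 1: stream[0..1]='2' size=0x2=2, data at stream[3..5]='ke' -> body[0..2], body so far='ke'
Chunk 2: stream[7..8]='7' size=0x7=7, data at stream[10..17]='wqyam3n' -> body[2..9], body so far='kewqyam3n'
Chunk 3: stream[19..20]='7' size=0x7=7, data at stream[22..29]='3p3zbu5' -> body[9..16], body so far='kewqyam3n3p3zbu5'
Chunk 4: stream[31..32]='2' size=0x2=2, data at stream[34..36]='uv' -> body[16..18], body so far='kewqyam3n3p3zbu5uv'
Chunk 5: stream[38..39]='0' size=0 (terminator). Final body='kewqyam3n3p3zbu5uv' (18 bytes)

Answer: 2 7 7 2 0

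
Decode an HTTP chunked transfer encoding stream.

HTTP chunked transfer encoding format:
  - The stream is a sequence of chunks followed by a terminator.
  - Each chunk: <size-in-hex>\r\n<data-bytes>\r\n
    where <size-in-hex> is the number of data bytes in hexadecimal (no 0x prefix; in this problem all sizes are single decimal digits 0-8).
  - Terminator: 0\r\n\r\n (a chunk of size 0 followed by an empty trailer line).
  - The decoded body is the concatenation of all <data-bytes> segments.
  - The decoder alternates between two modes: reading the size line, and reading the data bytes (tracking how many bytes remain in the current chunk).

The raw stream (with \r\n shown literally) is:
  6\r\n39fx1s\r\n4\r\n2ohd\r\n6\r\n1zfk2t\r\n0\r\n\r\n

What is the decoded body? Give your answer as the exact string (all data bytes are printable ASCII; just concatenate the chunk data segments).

Chunk 1: stream[0..1]='6' size=0x6=6, data at stream[3..9]='39fx1s' -> body[0..6], body so far='39fx1s'
Chunk 2: stream[11..12]='4' size=0x4=4, data at stream[14..18]='2ohd' -> body[6..10], body so far='39fx1s2ohd'
Chunk 3: stream[20..21]='6' size=0x6=6, data at stream[23..29]='1zfk2t' -> body[10..16], body so far='39fx1s2ohd1zfk2t'
Chunk 4: stream[31..32]='0' size=0 (terminator). Final body='39fx1s2ohd1zfk2t' (16 bytes)

Answer: 39fx1s2ohd1zfk2t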